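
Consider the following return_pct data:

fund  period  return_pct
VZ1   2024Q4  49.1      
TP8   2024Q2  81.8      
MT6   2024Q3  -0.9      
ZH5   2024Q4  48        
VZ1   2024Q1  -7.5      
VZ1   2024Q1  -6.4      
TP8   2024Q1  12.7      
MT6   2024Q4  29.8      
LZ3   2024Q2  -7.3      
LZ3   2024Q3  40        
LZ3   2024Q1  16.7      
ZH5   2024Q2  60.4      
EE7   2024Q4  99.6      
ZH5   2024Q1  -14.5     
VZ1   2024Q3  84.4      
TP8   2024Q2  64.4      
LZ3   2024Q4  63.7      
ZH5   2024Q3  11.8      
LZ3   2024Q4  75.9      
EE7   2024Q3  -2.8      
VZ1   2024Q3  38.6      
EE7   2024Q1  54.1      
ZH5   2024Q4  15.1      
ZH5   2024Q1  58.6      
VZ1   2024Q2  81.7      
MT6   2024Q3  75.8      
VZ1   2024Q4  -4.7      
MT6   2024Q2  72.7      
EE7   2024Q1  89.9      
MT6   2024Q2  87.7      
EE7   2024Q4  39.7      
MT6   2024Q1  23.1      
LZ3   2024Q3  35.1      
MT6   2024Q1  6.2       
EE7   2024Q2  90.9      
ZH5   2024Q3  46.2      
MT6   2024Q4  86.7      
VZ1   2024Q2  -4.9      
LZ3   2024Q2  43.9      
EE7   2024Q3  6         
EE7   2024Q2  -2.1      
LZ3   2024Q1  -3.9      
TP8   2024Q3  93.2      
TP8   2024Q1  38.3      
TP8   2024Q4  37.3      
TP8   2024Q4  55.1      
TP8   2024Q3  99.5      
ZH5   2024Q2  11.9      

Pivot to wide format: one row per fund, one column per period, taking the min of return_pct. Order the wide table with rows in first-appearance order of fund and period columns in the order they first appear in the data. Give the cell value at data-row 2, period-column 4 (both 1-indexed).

With rows in first-appearance order of fund, row 2 is fund=TP8. period columns in first-appearance order: 2024Q4, 2024Q2, 2024Q3, 2024Q1; column 4 is 2024Q1.
Long rows with fund=TP8, period=2024Q1: min(12.7, 38.3) = 12.7.

12.7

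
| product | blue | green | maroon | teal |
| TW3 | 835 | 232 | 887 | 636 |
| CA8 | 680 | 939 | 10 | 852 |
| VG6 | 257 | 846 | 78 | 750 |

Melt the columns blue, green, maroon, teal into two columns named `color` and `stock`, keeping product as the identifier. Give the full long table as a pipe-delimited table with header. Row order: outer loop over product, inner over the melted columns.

Each (product, column) pair becomes one row: 3 × 4 = 12 rows.
For example, (TW3, blue) → stock=835.

| product | color | stock |
| TW3 | blue | 835 |
| TW3 | green | 232 |
| TW3 | maroon | 887 |
| TW3 | teal | 636 |
| CA8 | blue | 680 |
| CA8 | green | 939 |
| CA8 | maroon | 10 |
| CA8 | teal | 852 |
| VG6 | blue | 257 |
| VG6 | green | 846 |
| VG6 | maroon | 78 |
| VG6 | teal | 750 |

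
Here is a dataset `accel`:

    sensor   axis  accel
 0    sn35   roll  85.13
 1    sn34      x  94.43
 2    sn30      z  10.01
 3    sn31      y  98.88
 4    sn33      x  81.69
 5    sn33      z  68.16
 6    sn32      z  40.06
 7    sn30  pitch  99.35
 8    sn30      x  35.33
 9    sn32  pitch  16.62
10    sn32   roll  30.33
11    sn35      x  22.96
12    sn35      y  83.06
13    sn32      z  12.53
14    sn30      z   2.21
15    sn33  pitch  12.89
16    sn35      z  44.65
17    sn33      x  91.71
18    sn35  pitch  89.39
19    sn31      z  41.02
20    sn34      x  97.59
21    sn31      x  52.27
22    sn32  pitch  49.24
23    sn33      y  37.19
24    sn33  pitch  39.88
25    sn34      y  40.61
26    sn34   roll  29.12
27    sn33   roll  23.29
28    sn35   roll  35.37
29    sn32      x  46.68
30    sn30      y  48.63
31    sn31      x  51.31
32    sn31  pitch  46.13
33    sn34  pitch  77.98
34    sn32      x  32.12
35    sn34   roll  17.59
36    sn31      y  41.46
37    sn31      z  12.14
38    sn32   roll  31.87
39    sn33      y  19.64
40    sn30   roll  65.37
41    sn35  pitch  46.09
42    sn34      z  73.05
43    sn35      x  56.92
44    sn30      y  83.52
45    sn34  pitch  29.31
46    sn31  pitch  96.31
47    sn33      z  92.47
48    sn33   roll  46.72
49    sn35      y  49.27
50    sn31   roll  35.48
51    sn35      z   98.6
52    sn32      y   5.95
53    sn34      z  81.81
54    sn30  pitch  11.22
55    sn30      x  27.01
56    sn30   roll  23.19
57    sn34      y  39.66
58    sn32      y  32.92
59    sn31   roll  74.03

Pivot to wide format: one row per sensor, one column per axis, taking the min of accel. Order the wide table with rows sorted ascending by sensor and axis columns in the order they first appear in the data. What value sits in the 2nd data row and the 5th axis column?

46.13

With rows sorted ascending by sensor, row 2 is sensor=sn31. axis columns in first-appearance order: roll, x, z, y, pitch; column 5 is pitch.
Long rows with sensor=sn31, axis=pitch: min(46.13, 96.31) = 46.13.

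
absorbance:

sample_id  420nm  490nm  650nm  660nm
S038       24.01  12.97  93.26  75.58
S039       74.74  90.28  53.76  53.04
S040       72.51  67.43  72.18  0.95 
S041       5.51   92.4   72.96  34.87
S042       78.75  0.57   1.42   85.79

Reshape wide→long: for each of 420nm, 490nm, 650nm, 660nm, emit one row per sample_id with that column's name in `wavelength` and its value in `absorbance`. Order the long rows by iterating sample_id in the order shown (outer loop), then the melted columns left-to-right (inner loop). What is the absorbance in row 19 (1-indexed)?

20 rows total (5 × 4). Row 19: index ⌊(19-1)/4⌋ = 4 into sample_id → S042; (19-1) mod 4 = 2 into the melted columns → 650nm.
So row 19 is (S042, 650nm, 1.42); absorbance = 1.42.

1.42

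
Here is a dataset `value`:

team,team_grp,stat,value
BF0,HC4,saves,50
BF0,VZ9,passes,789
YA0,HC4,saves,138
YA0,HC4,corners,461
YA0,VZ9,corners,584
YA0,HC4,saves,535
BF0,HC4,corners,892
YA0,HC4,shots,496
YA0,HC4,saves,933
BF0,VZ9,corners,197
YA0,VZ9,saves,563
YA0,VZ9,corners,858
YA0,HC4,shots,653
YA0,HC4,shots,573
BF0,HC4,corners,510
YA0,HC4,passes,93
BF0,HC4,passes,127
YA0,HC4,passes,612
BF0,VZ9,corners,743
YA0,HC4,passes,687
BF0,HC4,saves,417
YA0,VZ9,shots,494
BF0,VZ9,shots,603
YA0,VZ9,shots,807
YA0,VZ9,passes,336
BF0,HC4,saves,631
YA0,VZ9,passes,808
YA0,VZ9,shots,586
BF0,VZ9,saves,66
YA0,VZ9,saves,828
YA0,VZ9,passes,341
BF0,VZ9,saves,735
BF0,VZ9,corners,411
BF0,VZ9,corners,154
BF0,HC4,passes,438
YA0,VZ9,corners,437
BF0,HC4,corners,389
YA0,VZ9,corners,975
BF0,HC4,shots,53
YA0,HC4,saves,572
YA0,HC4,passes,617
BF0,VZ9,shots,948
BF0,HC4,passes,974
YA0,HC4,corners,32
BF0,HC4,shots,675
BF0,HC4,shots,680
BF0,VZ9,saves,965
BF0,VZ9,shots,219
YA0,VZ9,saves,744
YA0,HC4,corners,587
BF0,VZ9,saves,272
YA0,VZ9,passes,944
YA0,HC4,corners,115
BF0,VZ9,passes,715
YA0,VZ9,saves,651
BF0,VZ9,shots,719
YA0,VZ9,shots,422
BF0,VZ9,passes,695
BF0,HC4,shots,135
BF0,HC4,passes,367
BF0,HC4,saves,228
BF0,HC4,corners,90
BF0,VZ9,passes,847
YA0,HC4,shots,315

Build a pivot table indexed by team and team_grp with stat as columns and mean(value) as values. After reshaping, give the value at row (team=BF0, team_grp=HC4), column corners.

Rows with team=BF0, team_grp=HC4 and stat=corners: value values are 892, 510, 389, 90.
(892 + 510 + 389 + 90) / 4 = 470.25.

470.25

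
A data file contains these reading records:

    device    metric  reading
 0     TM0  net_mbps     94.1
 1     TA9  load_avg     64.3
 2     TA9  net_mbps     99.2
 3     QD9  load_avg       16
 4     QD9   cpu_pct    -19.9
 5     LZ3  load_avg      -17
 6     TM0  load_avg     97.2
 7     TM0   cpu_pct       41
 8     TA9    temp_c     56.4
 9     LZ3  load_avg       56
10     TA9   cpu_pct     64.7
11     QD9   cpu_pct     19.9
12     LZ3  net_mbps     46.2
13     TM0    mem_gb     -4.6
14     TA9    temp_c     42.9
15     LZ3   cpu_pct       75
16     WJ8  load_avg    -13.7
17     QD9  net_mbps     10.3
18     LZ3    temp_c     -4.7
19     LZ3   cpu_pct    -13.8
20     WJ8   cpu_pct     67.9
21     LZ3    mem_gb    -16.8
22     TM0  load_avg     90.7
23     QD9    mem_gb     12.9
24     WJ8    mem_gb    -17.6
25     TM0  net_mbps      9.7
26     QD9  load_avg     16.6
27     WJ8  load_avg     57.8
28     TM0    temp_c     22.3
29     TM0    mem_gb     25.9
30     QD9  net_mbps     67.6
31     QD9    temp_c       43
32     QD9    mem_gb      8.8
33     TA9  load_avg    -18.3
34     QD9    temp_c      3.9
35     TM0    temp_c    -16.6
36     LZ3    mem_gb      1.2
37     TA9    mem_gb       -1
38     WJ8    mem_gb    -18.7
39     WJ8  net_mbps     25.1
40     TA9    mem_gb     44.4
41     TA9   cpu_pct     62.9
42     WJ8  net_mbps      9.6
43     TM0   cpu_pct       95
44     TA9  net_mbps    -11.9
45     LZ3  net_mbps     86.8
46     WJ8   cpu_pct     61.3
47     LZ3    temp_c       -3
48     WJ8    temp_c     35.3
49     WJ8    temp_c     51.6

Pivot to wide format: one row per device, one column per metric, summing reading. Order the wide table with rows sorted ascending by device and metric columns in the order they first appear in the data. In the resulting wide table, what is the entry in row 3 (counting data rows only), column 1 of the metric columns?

87.3

With rows sorted ascending by device, row 3 is device=TA9. metric columns in first-appearance order: net_mbps, load_avg, cpu_pct, temp_c, mem_gb; column 1 is net_mbps.
Long rows with device=TA9, metric=net_mbps: 99.2 + -11.9 = 87.3.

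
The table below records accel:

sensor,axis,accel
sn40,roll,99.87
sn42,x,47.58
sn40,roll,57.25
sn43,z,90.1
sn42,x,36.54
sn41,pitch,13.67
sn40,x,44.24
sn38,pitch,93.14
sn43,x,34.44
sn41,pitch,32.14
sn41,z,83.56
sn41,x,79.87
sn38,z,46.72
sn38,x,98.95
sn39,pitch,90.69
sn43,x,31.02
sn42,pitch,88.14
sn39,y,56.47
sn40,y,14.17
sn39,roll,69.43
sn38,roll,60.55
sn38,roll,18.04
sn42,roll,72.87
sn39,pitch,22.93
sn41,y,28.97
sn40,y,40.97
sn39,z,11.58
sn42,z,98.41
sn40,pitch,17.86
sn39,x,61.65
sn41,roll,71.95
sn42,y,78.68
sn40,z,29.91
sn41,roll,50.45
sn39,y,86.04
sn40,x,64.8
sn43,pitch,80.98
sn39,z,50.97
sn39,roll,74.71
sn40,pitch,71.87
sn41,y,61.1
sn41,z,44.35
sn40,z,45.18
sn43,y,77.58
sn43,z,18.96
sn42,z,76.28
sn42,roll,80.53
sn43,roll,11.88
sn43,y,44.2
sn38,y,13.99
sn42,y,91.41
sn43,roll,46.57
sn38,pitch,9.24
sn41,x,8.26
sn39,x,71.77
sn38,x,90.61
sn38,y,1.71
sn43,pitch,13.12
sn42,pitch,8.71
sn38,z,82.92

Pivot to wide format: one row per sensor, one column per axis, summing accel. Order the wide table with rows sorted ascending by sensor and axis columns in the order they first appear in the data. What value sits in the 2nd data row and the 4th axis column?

113.62

With rows sorted ascending by sensor, row 2 is sensor=sn39. axis columns in first-appearance order: roll, x, z, pitch, y; column 4 is pitch.
Long rows with sensor=sn39, axis=pitch: 90.69 + 22.93 = 113.62.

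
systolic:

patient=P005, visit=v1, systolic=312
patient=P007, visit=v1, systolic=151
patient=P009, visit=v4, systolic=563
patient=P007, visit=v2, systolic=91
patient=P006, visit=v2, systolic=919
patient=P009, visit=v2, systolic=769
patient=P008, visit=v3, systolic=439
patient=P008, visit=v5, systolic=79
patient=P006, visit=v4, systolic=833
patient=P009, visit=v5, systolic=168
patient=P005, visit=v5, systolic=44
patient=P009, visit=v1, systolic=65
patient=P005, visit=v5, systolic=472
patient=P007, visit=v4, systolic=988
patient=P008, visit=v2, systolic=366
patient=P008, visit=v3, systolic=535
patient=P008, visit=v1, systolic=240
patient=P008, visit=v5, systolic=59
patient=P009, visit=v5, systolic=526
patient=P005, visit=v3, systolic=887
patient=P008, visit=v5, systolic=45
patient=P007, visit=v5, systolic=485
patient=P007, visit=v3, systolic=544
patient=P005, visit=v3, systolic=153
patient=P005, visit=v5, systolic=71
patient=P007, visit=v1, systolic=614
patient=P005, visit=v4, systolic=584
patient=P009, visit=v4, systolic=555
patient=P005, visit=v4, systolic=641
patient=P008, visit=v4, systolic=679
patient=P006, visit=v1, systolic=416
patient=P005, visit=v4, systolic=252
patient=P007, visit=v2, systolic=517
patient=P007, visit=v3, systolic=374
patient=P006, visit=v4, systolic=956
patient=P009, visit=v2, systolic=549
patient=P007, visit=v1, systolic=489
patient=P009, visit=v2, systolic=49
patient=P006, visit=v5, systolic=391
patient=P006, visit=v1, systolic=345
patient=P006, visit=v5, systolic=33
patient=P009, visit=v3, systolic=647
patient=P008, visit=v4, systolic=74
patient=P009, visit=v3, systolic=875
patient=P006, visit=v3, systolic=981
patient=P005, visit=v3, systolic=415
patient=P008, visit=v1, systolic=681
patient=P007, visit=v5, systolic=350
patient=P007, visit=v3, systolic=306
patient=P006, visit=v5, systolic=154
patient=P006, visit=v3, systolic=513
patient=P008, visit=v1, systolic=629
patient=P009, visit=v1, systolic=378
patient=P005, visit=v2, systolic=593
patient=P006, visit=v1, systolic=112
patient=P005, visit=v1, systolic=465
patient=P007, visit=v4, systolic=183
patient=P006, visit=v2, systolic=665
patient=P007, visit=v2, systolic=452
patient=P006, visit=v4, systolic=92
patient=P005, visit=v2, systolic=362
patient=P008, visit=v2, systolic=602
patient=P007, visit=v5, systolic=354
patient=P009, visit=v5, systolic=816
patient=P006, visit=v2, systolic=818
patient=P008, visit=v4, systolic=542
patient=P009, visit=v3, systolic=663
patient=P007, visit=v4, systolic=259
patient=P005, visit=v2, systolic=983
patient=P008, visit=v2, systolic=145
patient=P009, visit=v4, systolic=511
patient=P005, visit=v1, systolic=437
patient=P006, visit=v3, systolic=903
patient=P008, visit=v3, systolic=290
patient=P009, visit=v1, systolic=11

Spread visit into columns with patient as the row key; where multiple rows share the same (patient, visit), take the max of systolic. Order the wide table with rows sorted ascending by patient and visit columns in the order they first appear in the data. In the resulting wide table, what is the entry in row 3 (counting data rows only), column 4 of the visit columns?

With rows sorted ascending by patient, row 3 is patient=P007. visit columns in first-appearance order: v1, v4, v2, v3, v5; column 4 is v3.
Long rows with patient=P007, visit=v3: max(544, 374, 306) = 544.

544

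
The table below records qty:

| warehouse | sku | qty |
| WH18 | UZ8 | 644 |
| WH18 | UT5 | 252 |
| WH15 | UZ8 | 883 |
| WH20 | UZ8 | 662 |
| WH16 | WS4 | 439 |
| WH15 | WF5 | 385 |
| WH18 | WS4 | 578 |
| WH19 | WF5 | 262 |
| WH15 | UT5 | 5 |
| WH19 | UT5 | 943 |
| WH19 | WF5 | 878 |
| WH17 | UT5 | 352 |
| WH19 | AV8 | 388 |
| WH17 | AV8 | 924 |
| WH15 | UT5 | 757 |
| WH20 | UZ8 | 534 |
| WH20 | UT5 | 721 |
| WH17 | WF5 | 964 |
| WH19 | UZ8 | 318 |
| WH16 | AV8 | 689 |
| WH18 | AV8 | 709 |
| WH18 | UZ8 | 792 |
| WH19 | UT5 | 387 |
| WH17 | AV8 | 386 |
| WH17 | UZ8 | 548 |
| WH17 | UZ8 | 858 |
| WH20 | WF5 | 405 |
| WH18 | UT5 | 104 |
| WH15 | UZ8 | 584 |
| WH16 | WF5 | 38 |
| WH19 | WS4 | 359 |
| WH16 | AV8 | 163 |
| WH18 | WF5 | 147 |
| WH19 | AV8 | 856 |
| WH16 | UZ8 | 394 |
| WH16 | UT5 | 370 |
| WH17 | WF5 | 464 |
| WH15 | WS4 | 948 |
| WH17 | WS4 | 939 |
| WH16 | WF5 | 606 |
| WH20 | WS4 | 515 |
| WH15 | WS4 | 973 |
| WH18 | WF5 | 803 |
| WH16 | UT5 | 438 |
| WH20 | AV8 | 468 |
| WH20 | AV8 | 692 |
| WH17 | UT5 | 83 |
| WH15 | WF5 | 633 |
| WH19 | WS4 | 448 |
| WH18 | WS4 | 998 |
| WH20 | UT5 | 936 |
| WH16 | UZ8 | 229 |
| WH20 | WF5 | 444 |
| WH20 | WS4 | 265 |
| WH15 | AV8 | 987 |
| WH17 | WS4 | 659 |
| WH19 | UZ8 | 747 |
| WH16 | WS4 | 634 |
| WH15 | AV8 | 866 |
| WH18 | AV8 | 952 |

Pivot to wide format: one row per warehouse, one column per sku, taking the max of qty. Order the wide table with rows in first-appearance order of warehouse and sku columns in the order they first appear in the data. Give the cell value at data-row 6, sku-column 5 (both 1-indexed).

924

With rows in first-appearance order of warehouse, row 6 is warehouse=WH17. sku columns in first-appearance order: UZ8, UT5, WS4, WF5, AV8; column 5 is AV8.
Long rows with warehouse=WH17, sku=AV8: max(924, 386) = 924.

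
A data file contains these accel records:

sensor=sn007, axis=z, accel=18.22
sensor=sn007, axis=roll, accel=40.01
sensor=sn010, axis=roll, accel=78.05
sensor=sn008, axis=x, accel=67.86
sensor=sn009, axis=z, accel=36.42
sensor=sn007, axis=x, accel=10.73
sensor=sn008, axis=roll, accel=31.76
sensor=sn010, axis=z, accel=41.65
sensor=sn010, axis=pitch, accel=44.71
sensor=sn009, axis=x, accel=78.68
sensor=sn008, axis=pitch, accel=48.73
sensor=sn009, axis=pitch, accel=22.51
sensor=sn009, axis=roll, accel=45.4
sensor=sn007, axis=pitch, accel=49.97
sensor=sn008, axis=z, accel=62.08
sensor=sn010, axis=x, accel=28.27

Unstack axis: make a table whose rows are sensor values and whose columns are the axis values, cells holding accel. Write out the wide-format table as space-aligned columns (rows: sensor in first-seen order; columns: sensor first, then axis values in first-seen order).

Columns: sensor plus the 4 distinct axis values (z, roll, x, pitch).
For example, row sn007 column z takes accel=18.22 from the long row (sn007, z).

sensor  z      roll   x      pitch
sn007   18.22  40.01  10.73  49.97
sn010   41.65  78.05  28.27  44.71
sn008   62.08  31.76  67.86  48.73
sn009   36.42  45.4   78.68  22.51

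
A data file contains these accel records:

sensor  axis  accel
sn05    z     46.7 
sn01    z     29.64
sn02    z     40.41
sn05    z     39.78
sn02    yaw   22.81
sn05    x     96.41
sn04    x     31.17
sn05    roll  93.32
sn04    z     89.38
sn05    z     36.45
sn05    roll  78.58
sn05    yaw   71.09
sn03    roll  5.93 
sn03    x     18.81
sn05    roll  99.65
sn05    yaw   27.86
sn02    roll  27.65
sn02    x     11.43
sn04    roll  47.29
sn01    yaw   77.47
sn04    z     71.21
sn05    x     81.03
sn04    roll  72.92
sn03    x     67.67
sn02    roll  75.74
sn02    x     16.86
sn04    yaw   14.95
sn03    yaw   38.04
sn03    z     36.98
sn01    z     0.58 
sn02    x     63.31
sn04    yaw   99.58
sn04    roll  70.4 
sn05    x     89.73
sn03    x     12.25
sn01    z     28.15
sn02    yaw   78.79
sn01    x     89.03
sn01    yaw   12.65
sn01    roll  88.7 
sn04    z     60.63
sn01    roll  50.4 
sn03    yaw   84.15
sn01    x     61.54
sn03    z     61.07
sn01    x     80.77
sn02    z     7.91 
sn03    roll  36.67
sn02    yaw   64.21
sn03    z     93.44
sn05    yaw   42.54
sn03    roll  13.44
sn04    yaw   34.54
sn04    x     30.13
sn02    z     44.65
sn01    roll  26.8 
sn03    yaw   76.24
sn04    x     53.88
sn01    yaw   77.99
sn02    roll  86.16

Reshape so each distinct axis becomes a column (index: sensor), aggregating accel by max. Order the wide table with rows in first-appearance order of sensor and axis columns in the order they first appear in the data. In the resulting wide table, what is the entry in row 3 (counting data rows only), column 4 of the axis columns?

With rows in first-appearance order of sensor, row 3 is sensor=sn02. axis columns in first-appearance order: z, yaw, x, roll; column 4 is roll.
Long rows with sensor=sn02, axis=roll: max(27.65, 75.74, 86.16) = 86.16.

86.16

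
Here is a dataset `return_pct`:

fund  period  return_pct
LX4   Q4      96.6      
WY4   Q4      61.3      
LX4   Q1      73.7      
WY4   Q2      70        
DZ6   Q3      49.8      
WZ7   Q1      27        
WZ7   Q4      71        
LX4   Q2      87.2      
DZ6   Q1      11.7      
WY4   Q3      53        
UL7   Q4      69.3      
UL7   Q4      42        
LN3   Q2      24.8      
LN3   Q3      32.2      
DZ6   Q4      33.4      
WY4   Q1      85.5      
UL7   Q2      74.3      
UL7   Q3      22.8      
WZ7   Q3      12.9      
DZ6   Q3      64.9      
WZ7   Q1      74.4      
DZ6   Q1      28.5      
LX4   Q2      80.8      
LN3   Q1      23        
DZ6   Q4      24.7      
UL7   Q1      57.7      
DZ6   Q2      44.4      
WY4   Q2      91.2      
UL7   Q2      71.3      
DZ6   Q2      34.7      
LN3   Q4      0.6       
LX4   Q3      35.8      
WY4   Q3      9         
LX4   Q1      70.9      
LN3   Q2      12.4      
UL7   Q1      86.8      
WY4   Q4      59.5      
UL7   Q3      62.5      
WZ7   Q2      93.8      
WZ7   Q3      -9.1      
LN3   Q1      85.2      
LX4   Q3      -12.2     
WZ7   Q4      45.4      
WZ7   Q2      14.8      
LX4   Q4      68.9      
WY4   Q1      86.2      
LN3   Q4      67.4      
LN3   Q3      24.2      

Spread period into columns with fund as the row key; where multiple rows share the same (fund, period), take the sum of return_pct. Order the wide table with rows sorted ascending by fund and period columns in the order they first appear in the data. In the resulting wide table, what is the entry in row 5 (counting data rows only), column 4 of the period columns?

62

With rows sorted ascending by fund, row 5 is fund=WY4. period columns in first-appearance order: Q4, Q1, Q2, Q3; column 4 is Q3.
Long rows with fund=WY4, period=Q3: 53 + 9 = 62.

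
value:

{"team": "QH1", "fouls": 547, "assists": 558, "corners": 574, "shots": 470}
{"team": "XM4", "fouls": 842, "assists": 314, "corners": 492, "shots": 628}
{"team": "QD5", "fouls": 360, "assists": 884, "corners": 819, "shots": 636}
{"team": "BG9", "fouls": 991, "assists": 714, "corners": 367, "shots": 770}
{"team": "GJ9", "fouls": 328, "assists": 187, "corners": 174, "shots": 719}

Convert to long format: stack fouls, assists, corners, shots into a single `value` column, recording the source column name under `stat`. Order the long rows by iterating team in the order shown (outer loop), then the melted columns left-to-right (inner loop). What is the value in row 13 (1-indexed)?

991

20 rows total (5 × 4). Row 13: index ⌊(13-1)/4⌋ = 3 into team → BG9; (13-1) mod 4 = 0 into the melted columns → fouls.
So row 13 is (BG9, fouls, 991); value = 991.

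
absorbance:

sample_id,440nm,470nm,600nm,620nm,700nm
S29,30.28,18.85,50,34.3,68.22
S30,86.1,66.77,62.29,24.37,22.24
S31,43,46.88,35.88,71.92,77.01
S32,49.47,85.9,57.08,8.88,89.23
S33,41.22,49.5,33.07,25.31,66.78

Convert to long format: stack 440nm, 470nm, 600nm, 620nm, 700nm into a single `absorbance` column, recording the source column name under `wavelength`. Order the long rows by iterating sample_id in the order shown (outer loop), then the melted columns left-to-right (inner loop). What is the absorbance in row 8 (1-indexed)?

62.29

25 rows total (5 × 5). Row 8: index ⌊(8-1)/5⌋ = 1 into sample_id → S30; (8-1) mod 5 = 2 into the melted columns → 600nm.
So row 8 is (S30, 600nm, 62.29); absorbance = 62.29.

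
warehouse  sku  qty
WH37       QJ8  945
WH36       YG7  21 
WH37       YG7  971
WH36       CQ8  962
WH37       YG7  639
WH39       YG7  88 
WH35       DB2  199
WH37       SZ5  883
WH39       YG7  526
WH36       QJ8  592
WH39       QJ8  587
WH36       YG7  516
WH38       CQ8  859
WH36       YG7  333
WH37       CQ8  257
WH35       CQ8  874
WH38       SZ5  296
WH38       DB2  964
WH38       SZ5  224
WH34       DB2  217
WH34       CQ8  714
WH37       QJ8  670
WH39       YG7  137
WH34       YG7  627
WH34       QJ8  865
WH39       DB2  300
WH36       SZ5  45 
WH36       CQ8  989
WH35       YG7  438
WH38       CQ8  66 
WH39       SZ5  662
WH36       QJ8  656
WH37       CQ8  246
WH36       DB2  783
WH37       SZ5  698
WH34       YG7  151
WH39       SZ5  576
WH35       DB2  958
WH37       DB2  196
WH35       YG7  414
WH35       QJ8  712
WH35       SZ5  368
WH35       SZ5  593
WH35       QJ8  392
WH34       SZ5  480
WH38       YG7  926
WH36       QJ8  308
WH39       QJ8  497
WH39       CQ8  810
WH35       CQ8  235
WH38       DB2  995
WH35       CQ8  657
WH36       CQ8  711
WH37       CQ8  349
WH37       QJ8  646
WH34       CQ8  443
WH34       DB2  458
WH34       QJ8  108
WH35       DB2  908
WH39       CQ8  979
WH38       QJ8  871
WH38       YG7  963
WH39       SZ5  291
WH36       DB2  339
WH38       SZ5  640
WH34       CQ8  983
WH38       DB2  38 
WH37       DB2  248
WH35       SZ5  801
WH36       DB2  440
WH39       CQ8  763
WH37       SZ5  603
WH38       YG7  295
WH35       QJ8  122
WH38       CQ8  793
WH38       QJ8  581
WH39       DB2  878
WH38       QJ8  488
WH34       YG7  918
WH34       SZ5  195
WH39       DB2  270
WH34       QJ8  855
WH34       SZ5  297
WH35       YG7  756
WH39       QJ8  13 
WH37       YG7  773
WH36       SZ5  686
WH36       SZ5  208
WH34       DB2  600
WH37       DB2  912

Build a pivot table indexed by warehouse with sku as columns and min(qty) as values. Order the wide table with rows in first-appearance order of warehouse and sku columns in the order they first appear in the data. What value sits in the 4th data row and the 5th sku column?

With rows in first-appearance order of warehouse, row 4 is warehouse=WH35. sku columns in first-appearance order: QJ8, YG7, CQ8, DB2, SZ5; column 5 is SZ5.
Long rows with warehouse=WH35, sku=SZ5: min(368, 593, 801) = 368.

368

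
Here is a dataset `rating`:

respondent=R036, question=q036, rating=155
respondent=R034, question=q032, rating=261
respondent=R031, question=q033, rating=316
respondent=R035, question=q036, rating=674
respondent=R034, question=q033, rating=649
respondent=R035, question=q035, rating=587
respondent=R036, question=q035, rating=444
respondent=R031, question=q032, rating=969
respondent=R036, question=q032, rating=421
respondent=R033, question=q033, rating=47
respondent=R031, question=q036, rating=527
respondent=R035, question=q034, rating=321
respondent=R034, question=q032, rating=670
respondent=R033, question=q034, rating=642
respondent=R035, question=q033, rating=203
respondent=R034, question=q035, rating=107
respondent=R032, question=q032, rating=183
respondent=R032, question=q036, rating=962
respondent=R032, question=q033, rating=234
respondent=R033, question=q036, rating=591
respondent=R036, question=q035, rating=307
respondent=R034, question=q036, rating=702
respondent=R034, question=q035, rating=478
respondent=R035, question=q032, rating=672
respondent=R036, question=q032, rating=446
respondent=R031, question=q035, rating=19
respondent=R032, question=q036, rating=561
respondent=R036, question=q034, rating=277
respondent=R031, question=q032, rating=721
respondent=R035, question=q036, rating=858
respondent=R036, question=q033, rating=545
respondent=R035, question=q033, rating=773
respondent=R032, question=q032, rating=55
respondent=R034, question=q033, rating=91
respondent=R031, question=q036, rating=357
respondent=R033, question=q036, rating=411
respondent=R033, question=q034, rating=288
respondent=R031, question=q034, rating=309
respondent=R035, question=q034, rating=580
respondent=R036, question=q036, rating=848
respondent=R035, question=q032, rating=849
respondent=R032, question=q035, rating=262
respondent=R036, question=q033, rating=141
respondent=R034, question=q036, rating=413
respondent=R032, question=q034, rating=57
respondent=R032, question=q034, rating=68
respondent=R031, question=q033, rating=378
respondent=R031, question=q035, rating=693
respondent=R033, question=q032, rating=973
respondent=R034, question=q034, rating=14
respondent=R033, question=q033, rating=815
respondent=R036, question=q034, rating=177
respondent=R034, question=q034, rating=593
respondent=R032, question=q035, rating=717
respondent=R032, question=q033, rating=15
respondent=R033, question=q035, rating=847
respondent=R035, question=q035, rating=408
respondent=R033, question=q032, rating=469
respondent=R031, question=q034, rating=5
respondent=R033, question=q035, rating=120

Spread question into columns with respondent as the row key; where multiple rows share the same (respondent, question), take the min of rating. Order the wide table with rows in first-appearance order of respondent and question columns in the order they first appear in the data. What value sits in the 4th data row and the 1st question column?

674

With rows in first-appearance order of respondent, row 4 is respondent=R035. question columns in first-appearance order: q036, q032, q033, q035, q034; column 1 is q036.
Long rows with respondent=R035, question=q036: min(674, 858) = 674.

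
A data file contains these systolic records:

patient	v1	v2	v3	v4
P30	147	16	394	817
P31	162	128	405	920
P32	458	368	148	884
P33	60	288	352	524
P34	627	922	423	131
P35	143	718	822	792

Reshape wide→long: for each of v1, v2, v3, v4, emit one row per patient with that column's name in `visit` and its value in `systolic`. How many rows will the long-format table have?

6 patient values × 4 melted columns = 24 rows.

24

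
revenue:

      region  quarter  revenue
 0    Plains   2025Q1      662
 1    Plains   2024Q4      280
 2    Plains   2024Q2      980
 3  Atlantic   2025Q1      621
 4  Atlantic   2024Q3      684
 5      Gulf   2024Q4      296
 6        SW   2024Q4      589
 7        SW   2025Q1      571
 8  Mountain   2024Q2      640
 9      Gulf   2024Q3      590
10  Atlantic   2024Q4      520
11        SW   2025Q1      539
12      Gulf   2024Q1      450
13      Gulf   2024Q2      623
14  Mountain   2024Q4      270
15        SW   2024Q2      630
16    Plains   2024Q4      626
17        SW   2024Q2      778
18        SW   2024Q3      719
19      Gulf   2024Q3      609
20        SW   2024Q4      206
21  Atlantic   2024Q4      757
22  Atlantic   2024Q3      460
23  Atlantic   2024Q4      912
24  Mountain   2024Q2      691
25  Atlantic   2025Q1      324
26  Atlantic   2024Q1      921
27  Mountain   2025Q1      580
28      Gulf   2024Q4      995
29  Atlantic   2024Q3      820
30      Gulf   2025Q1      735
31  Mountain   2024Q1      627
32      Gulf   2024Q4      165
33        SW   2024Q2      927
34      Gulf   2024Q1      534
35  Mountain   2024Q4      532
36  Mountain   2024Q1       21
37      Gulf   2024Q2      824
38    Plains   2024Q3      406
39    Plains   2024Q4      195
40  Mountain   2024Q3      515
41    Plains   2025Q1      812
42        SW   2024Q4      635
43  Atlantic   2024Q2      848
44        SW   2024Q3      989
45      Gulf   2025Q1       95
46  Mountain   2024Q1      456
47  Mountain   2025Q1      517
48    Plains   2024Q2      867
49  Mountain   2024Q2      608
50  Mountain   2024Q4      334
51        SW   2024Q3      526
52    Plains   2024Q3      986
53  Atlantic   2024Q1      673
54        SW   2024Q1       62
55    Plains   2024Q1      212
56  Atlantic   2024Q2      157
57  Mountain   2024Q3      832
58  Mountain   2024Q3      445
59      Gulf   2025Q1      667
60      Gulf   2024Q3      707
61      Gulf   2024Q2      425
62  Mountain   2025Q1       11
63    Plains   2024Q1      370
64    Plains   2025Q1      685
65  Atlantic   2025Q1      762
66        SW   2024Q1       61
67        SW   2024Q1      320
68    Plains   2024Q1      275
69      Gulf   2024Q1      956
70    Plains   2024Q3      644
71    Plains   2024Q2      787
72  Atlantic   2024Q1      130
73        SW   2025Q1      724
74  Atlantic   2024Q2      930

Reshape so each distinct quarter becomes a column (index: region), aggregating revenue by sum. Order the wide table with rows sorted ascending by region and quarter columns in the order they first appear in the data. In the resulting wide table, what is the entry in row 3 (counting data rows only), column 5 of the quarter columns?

With rows sorted ascending by region, row 3 is region=Mountain. quarter columns in first-appearance order: 2025Q1, 2024Q4, 2024Q2, 2024Q3, 2024Q1; column 5 is 2024Q1.
Long rows with region=Mountain, quarter=2024Q1: 627 + 21 + 456 = 1104.

1104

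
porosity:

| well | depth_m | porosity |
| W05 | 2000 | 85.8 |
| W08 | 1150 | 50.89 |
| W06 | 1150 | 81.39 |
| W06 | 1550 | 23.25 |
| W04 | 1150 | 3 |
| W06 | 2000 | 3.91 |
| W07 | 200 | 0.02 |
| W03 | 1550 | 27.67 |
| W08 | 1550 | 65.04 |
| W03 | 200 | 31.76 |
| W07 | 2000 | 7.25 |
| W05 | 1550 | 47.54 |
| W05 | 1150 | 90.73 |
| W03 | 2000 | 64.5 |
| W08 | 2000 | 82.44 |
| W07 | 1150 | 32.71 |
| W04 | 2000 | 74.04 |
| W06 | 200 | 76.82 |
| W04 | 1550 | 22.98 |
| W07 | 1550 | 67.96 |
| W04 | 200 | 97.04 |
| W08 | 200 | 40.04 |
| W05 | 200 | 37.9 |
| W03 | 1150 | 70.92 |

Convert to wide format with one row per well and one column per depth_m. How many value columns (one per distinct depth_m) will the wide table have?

4

4 distinct depth_m values: 200, 1150, 1550, 2000.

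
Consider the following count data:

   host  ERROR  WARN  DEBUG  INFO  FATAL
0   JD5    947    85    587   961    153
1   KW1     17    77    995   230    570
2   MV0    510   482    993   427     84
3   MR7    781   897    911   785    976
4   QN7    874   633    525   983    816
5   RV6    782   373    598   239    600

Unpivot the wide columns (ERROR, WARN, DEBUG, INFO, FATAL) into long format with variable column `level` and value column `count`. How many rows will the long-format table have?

30

6 host values × 5 melted columns = 30 rows.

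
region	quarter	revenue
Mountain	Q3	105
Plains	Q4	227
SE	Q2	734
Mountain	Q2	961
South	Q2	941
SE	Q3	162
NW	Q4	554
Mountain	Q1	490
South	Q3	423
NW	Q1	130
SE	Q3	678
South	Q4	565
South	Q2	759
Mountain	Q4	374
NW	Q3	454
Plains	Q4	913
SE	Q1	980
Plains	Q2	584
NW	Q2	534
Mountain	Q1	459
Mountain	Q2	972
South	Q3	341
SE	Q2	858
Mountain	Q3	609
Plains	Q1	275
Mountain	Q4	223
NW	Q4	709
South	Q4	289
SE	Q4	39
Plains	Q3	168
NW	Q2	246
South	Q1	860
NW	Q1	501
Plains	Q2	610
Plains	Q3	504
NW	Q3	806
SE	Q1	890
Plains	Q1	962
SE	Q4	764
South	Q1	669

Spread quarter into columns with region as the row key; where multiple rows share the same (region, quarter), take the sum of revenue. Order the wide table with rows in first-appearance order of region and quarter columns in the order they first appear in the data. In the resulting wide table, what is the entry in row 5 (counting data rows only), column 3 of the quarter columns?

780

With rows in first-appearance order of region, row 5 is region=NW. quarter columns in first-appearance order: Q3, Q4, Q2, Q1; column 3 is Q2.
Long rows with region=NW, quarter=Q2: 534 + 246 = 780.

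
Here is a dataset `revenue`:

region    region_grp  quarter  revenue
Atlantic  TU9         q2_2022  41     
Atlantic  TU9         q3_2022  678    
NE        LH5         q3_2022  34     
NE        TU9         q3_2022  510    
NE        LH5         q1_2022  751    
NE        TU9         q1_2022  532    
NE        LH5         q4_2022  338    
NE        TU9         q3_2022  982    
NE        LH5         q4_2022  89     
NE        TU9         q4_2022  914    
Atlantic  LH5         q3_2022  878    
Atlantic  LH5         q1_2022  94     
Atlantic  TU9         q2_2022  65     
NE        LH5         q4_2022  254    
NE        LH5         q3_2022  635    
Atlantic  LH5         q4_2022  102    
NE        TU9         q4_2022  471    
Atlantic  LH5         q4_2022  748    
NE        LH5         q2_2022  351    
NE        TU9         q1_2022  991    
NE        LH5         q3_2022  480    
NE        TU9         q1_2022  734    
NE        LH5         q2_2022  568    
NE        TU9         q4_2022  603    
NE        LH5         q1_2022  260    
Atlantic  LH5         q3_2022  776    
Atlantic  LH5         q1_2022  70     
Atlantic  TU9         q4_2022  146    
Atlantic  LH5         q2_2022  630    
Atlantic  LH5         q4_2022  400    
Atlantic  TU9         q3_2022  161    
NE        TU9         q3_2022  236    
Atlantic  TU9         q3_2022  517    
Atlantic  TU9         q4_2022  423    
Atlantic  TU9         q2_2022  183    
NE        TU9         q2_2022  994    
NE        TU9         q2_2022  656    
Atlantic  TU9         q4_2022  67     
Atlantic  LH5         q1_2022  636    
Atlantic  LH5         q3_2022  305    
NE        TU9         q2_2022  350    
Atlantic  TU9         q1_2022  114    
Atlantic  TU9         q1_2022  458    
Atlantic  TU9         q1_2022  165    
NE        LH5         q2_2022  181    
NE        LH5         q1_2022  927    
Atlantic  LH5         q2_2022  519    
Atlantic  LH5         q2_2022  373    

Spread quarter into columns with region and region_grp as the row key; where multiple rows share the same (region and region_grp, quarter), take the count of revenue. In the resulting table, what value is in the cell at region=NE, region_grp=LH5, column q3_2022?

Rows with region=NE, region_grp=LH5 and quarter=q3_2022: revenue values are 34, 635, 480.
3 rows match — count = 3.

3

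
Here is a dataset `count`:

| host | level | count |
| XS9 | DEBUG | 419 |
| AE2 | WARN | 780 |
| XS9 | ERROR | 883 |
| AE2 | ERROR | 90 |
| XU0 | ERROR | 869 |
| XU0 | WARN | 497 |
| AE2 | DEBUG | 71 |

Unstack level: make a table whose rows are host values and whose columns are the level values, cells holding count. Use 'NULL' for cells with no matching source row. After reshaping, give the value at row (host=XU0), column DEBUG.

No long-format row has host=XU0 and level=DEBUG, so the cell is NULL.

NULL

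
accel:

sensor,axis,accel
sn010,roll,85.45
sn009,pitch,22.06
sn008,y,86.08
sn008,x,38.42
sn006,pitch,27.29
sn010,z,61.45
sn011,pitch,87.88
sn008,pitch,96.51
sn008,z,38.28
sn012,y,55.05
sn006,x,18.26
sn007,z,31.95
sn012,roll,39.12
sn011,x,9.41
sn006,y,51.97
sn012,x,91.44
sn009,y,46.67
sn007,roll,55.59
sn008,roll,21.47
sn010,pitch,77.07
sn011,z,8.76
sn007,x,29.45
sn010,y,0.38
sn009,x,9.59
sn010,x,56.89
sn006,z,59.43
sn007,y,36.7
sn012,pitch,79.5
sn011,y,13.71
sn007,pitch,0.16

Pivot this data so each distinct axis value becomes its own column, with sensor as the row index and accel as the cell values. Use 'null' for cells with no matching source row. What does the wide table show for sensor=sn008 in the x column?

The long row with sensor=sn008, axis=x has accel=38.42.

38.42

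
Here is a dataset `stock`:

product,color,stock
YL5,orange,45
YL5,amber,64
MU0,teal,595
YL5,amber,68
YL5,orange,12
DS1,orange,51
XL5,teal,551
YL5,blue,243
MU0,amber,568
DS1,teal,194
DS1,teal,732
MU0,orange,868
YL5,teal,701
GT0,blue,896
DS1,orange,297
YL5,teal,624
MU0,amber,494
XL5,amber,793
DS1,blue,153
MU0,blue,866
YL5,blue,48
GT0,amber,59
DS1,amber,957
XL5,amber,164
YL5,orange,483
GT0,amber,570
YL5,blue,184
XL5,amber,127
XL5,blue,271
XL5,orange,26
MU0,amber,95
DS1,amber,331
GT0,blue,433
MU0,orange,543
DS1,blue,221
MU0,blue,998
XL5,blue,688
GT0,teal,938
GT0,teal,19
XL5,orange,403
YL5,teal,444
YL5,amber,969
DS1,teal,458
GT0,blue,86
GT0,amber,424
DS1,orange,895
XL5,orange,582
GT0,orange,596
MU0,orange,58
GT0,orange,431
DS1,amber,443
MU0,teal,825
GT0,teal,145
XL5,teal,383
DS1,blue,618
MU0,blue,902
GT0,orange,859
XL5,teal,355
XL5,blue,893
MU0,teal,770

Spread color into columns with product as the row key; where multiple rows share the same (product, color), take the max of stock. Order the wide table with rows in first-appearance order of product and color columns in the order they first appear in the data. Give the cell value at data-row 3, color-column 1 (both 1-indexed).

With rows in first-appearance order of product, row 3 is product=DS1. color columns in first-appearance order: orange, amber, teal, blue; column 1 is orange.
Long rows with product=DS1, color=orange: max(51, 297, 895) = 895.

895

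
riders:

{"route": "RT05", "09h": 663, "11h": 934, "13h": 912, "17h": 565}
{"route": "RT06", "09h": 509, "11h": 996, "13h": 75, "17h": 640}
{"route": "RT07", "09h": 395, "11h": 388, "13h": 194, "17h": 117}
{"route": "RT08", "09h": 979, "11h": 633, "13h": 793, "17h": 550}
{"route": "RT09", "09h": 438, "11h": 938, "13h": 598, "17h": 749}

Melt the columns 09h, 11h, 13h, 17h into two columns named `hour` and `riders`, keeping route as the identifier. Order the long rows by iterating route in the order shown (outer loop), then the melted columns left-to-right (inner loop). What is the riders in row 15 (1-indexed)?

20 rows total (5 × 4). Row 15: index ⌊(15-1)/4⌋ = 3 into route → RT08; (15-1) mod 4 = 2 into the melted columns → 13h.
So row 15 is (RT08, 13h, 793); riders = 793.

793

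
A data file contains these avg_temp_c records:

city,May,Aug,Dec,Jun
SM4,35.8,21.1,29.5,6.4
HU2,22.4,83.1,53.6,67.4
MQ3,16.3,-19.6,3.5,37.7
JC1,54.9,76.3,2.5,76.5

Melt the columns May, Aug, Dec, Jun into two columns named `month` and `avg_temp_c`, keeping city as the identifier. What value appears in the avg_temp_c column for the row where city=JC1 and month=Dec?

2.5

Unpivoting turns each (city, wide-column) pair into one long row.
The wide cell at row JC1, column Dec holds 2.5, so the long row (JC1, Dec) has avg_temp_c=2.5.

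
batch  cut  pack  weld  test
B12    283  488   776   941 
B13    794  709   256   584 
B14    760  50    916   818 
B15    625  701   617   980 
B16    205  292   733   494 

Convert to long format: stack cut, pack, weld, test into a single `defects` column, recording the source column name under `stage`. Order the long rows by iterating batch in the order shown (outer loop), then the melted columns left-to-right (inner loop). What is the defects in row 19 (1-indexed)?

733

20 rows total (5 × 4). Row 19: index ⌊(19-1)/4⌋ = 4 into batch → B16; (19-1) mod 4 = 2 into the melted columns → weld.
So row 19 is (B16, weld, 733); defects = 733.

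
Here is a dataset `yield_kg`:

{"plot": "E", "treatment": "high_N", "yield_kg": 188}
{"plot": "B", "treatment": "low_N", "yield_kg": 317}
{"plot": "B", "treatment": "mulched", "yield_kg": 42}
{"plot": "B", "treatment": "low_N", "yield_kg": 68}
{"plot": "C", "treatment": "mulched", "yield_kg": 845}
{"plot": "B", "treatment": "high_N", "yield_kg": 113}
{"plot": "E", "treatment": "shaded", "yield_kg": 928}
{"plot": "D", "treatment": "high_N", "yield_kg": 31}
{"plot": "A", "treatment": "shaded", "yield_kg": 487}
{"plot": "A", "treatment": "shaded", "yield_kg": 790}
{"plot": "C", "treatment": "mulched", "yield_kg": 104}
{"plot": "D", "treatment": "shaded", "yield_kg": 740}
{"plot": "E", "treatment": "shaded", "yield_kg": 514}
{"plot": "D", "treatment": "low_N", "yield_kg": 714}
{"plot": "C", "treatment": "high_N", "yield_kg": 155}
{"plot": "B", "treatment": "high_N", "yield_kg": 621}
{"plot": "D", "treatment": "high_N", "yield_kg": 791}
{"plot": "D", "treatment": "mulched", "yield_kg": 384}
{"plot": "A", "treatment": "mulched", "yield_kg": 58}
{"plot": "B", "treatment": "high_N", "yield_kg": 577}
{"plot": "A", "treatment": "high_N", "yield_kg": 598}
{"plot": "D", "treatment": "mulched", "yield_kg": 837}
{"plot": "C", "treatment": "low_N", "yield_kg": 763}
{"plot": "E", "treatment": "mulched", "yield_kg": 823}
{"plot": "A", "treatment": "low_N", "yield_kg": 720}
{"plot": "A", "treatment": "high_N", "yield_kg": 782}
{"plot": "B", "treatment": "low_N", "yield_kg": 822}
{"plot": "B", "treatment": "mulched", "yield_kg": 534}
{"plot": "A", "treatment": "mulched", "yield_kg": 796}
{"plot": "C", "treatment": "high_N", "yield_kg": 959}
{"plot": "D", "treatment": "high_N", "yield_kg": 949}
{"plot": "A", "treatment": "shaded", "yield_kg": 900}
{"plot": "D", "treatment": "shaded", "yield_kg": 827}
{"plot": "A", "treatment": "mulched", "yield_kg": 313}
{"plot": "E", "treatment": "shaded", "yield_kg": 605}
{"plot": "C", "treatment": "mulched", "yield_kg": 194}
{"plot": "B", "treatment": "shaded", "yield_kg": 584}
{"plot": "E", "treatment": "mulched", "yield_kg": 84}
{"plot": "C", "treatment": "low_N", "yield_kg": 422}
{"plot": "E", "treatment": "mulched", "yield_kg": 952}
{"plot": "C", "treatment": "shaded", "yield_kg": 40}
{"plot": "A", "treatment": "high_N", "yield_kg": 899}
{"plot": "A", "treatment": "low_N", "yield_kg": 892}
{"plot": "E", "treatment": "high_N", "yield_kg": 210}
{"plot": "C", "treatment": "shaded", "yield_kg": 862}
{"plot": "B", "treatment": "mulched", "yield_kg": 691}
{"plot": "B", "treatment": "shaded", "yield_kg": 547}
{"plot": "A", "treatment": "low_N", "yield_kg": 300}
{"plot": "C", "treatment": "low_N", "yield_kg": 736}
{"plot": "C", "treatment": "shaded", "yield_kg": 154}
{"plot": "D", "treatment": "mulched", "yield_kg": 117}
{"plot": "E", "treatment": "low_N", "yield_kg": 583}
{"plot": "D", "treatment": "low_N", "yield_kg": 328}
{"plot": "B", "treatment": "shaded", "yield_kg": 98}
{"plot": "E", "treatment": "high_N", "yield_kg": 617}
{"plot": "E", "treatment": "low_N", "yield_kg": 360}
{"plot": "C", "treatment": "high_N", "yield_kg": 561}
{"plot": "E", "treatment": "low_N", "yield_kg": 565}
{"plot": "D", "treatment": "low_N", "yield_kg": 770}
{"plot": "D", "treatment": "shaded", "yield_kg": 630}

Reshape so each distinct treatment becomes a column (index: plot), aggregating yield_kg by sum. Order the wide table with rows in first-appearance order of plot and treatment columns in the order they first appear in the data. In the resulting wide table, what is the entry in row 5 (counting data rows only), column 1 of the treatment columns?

2279

With rows in first-appearance order of plot, row 5 is plot=A. treatment columns in first-appearance order: high_N, low_N, mulched, shaded; column 1 is high_N.
Long rows with plot=A, treatment=high_N: 598 + 782 + 899 = 2279.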